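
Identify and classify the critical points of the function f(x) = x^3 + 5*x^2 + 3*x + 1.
f'(x) = 3*x^2 + 10*x + 3

Solve f'(x) = 0:
  Factor: 3*x^2 + 10*x + 3 = (x + 3)*(3*x + 1) = 0.
  ⇒ x = -3, -1/3

f''(x) = 6*x + 10
Second-derivative test at each critical point:
  f''(-3) = -8 < 0 → local maximum
  f''(-1/3) = 8 > 0 → local minimum

Critical points: x = -3 (local maximum); x = -1/3 (local minimum)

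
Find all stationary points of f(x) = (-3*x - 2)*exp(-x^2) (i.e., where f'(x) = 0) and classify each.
f'(x) = (2*x*(3*x + 2) - 3)*exp(-x^2)

Solve f'(x) = 0:
  f'(x) = (6*x^2 + 4*x - 3)·exp(-x^2) and exp(-x^2) > 0 for every x, so f'(x) = 0 ⇔ 6*x^2 + 4*x - 3 = 0.
  6*x^2 + 4*x - 3 = 0 has no rational roots; quadratic formula: x = (-4 ± √88)/12.
  ⇒ x = -sqrt(22)/6 - 1/3 ≈ -1.1151, -1/3 + sqrt(22)/6 ≈ 0.4484

f''(x) = 2*(-6*x^3 - 4*x^2 + 9*x + 2)*exp(-x^2)
Second-derivative test at each critical point:
  f''(-1.1151) = -2.7055 < 0 → local maximum
  f''(0.4484) = 7.6722 > 0 → local minimum

Critical points: x = -sqrt(22)/6 - 1/3 ≈ -1.1151 (local maximum); x = -1/3 + sqrt(22)/6 ≈ 0.4484 (local minimum)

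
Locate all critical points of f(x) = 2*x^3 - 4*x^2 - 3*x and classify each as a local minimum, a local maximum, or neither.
f'(x) = 6*x^2 - 8*x - 3

Solve f'(x) = 0:
  6*x^2 - 8*x - 3 = 0 has no rational roots; quadratic formula: x = (8 ± √136)/12.
  ⇒ x = 2/3 - sqrt(34)/6 ≈ -0.3052, 2/3 + sqrt(34)/6 ≈ 1.6385

f''(x) = 12*x - 8
Second-derivative test at each critical point:
  f''(-0.3052) = -11.6619 < 0 → local maximum
  f''(1.6385) = 11.6619 > 0 → local minimum

Critical points: x = 2/3 - sqrt(34)/6 ≈ -0.3052 (local maximum); x = 2/3 + sqrt(34)/6 ≈ 1.6385 (local minimum)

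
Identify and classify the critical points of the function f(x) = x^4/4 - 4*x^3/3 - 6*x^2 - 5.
f'(x) = x*(x^2 - 4*x - 12)

Solve f'(x) = 0:
  Factor: x^3 - 4*x^2 - 12*x = x*(x - 6)*(x + 2) = 0.
  ⇒ x = -2, 0, 6

f''(x) = 3*x^2 - 8*x - 12
Second-derivative test at each critical point:
  f''(-2) = 16 > 0 → local minimum
  f''(0) = -12 < 0 → local maximum
  f''(6) = 48 > 0 → local minimum

Critical points: x = -2 (local minimum); x = 0 (local maximum); x = 6 (local minimum)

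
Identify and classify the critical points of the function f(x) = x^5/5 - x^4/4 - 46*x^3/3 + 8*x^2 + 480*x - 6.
f'(x) = x^4 - x^3 - 46*x^2 + 16*x + 480

Solve f'(x) = 0:
  Factor: x^4 - x^3 - 46*x^2 + 16*x + 480 = (x - 6)*(x - 4)*(x + 4)*(x + 5) = 0.
  ⇒ x = -5, -4, 4, 6

f''(x) = 4*x^3 - 3*x^2 - 92*x + 16
Second-derivative test at each critical point:
  f''(-5) = -99 < 0 → local maximum
  f''(-4) = 80 > 0 → local minimum
  f''(4) = -144 < 0 → local maximum
  f''(6) = 220 > 0 → local minimum

Critical points: x = -5 (local maximum); x = -4 (local minimum); x = 4 (local maximum); x = 6 (local minimum)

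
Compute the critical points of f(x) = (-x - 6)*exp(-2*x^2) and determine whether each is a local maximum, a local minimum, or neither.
f'(x) = (4*x*(x + 6) - 1)*exp(-2*x^2)

Solve f'(x) = 0:
  f'(x) = (4*x^2 + 24*x - 1)·exp(-2*x^2) and exp(-2*x^2) > 0 for every x, so f'(x) = 0 ⇔ 4*x^2 + 24*x - 1 = 0.
  4*x^2 + 24*x - 1 = 0 has no rational roots; quadratic formula: x = (-24 ± √592)/8.
  ⇒ x = -sqrt(37)/2 - 3 ≈ -6.0414, -3 + sqrt(37)/2 ≈ 0.0414

f''(x) = 4*(-4*x^2*(x + 6) + 3*x + 6)*exp(-2*x^2)
Second-derivative test at each critical point:
  f''(-6.0414) = -4.832e-31 < 0 → local maximum
  f''(0.0414) = 24.2479 > 0 → local minimum

Critical points: x = -sqrt(37)/2 - 3 ≈ -6.0414 (local maximum); x = -3 + sqrt(37)/2 ≈ 0.0414 (local minimum)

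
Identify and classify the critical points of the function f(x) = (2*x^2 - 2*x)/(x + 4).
f'(x) = 2*(x^2 + 8*x - 4)/(x^2 + 8*x + 16)

Solve f'(x) = 0:
  f'(x) = 2*(x^2 + 8*x - 4)/(x + 4)^2; the denominator is positive wherever f is defined, so f'(x) = 0 ⇔ 2*x^2 + 16*x - 8 = 0.
  Factor: 2*x^2 + 16*x - 8 = 2*(x^2 + 8*x - 4); x^2 + 8*x - 4 = 0 has no rational roots; quadratic formula: x = (-8 ± √80)/2.
  ⇒ x = -2*sqrt(5) - 4 ≈ -8.4721, -4 + 2*sqrt(5) ≈ 0.4721

f''(x) = 80/(x^3 + 12*x^2 + 48*x + 64)
Second-derivative test at each critical point:
  f''(-8.4721) = -0.8944 < 0 → local maximum
  f''(0.4721) = 0.8944 > 0 → local minimum

Critical points: x = -2*sqrt(5) - 4 ≈ -8.4721 (local maximum); x = -4 + 2*sqrt(5) ≈ 0.4721 (local minimum)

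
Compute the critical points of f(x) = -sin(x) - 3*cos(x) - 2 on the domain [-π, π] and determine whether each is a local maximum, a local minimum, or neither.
f'(x) = 3*sin(x) - cos(x)

Solve f'(x) = 0 on [-π, π]:
  f'(x) = 0 ⇔ -cos(x) = -3*sin(x) ⇔ tan(x) = 1/3, i.e. x = arctan(1/3) + nπ; keep the solutions lying in [-π, π].
  ⇒ x = -pi + atan(1/3) ≈ -2.8198, atan(1/3) ≈ 0.3218

f''(x) = sin(x) + 3*cos(x)
Second-derivative test at each critical point:
  f''(-2.8198) = -3.1623 < 0 → local maximum
  f''(0.3218) = 3.1623 > 0 → local minimum

Critical points: x = -pi + atan(1/3) ≈ -2.8198 (local maximum); x = atan(1/3) ≈ 0.3218 (local minimum)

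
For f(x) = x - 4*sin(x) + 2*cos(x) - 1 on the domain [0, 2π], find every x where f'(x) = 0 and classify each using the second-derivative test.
f'(x) = -2*sin(x) - 4*cos(x) + 1

Solve f'(x) = 0 on [0, 2π]:
  f'(x) = 0 ⇔ -2*sin(x) - 4*cos(x) = -1. Write the left side as R·cos(x + φ) with R = √((-4)² + 2²) = 2*sqrt(5), cos φ = -2*sqrt(5)/5, sin φ = sqrt(5)/5; then cos(x + φ) = -sqrt(5)/10. Solve for x and keep the solutions lying in [0, 2π].
  ⇒ x = atan((1 + 2*sqrt(19))/(2 - sqrt(19))) + pi ≈ 1.8089, atan((1 - 2*sqrt(19))/(2 + sqrt(19))) + 2*pi ≈ 5.4015

f''(x) = 4*sin(x) - 2*cos(x)
Second-derivative test at each critical point:
  f''(1.8089) = 4.3589 > 0 → local minimum
  f''(5.4015) = -4.3589 < 0 → local maximum

Critical points: x = atan((1 + 2*sqrt(19))/(2 - sqrt(19))) + pi ≈ 1.8089 (local minimum); x = atan((1 - 2*sqrt(19))/(2 + sqrt(19))) + 2*pi ≈ 5.4015 (local maximum)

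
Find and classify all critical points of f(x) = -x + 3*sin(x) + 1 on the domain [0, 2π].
f'(x) = 3*cos(x) - 1

Solve f'(x) = 0 on [0, 2π]:
  f'(x) = 0 ⇔ cos(x) = 1/3, i.e. x = ±arccos(1/3) + 2nπ; keep the solutions lying in [0, 2π].
  ⇒ x = acos(1/3) ≈ 1.2310, -acos(1/3) + 2*pi ≈ 5.0522

f''(x) = -3*sin(x)
Second-derivative test at each critical point:
  f''(1.2310) = -2.8284 < 0 → local maximum
  f''(5.0522) = 2.8284 > 0 → local minimum

Critical points: x = acos(1/3) ≈ 1.2310 (local maximum); x = -acos(1/3) + 2*pi ≈ 5.0522 (local minimum)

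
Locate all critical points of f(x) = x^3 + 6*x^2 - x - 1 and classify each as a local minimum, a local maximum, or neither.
f'(x) = 3*x^2 + 12*x - 1

Solve f'(x) = 0:
  3*x^2 + 12*x - 1 = 0 has no rational roots; quadratic formula: x = (-12 ± √156)/6.
  ⇒ x = -sqrt(39)/3 - 2 ≈ -4.0817, -2 + sqrt(39)/3 ≈ 0.0817

f''(x) = 6*x + 12
Second-derivative test at each critical point:
  f''(-4.0817) = -12.4900 < 0 → local maximum
  f''(0.0817) = 12.4900 > 0 → local minimum

Critical points: x = -sqrt(39)/3 - 2 ≈ -4.0817 (local maximum); x = -2 + sqrt(39)/3 ≈ 0.0817 (local minimum)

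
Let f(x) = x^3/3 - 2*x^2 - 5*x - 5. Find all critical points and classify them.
f'(x) = x^2 - 4*x - 5

Solve f'(x) = 0:
  Factor: x^2 - 4*x - 5 = (x - 5)*(x + 1) = 0.
  ⇒ x = -1, 5

f''(x) = 2*x - 4
Second-derivative test at each critical point:
  f''(-1) = -6 < 0 → local maximum
  f''(5) = 6 > 0 → local minimum

Critical points: x = -1 (local maximum); x = 5 (local minimum)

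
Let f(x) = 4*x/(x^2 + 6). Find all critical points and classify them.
f'(x) = 4*(6 - x^2)/(x^4 + 12*x^2 + 36)

Solve f'(x) = 0:
  f'(x) = -4*(x^2 - 6)/(x^2 + 6)^2; the denominator is positive wherever f is defined, so f'(x) = 0 ⇔ 24 - 4*x^2 = 0.
  Factor: 24 - 4*x^2 = -4*(x^2 - 6); x^2 - 6 = 0 has no rational roots; quadratic formula: x = (0 ± √24)/2.
  ⇒ x = -sqrt(6) ≈ -2.4495, sqrt(6) ≈ 2.4495

f''(x) = 8*x*(x^2 - 18)/(x^2 + 6)^3
Second-derivative test at each critical point:
  f''(-2.4495) = 0.1361 > 0 → local minimum
  f''(2.4495) = -0.1361 < 0 → local maximum

Critical points: x = -sqrt(6) ≈ -2.4495 (local minimum); x = sqrt(6) ≈ 2.4495 (local maximum)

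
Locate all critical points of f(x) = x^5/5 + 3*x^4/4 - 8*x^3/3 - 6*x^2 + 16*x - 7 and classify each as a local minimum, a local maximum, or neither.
f'(x) = x^4 + 3*x^3 - 8*x^2 - 12*x + 16

Solve f'(x) = 0:
  Factor: x^4 + 3*x^3 - 8*x^2 - 12*x + 16 = (x - 2)*(x - 1)*(x + 2)*(x + 4) = 0.
  ⇒ x = -4, -2, 1, 2

f''(x) = 4*x^3 + 9*x^2 - 16*x - 12
Second-derivative test at each critical point:
  f''(-4) = -60 < 0 → local maximum
  f''(-2) = 24 > 0 → local minimum
  f''(1) = -15 < 0 → local maximum
  f''(2) = 24 > 0 → local minimum

Critical points: x = -4 (local maximum); x = -2 (local minimum); x = 1 (local maximum); x = 2 (local minimum)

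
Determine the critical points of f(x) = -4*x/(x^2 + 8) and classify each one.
f'(x) = 4*(x^2 - 8)/(x^2 + 8)^2

Solve f'(x) = 0:
  f'(x) = 4*(x^2 - 8)/(x^2 + 8)^2; the denominator is positive wherever f is defined, so f'(x) = 0 ⇔ 4*x^2 - 32 = 0.
  Factor: 4*x^2 - 32 = 4*(x^2 - 8); x^2 - 8 = 0 has no rational roots; quadratic formula: x = (0 ± √32)/2.
  ⇒ x = -2*sqrt(2) ≈ -2.8284, 2*sqrt(2) ≈ 2.8284

f''(x) = 8*x*(24 - x^2)/(x^2 + 8)^3
Second-derivative test at each critical point:
  f''(-2.8284) = -0.0884 < 0 → local maximum
  f''(2.8284) = 0.0884 > 0 → local minimum

Critical points: x = -2*sqrt(2) ≈ -2.8284 (local maximum); x = 2*sqrt(2) ≈ 2.8284 (local minimum)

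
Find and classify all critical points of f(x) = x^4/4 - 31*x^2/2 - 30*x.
f'(x) = x^3 - 31*x - 30

Solve f'(x) = 0:
  Factor: x^3 - 31*x - 30 = (x - 6)*(x + 1)*(x + 5) = 0.
  ⇒ x = -5, -1, 6

f''(x) = 3*x^2 - 31
Second-derivative test at each critical point:
  f''(-5) = 44 > 0 → local minimum
  f''(-1) = -28 < 0 → local maximum
  f''(6) = 77 > 0 → local minimum

Critical points: x = -5 (local minimum); x = -1 (local maximum); x = 6 (local minimum)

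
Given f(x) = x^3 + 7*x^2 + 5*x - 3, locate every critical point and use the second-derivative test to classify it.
f'(x) = 3*x^2 + 14*x + 5

Solve f'(x) = 0:
  3*x^2 + 14*x + 5 = 0 has no rational roots; quadratic formula: x = (-14 ± √136)/6.
  ⇒ x = -7/3 - sqrt(34)/3 ≈ -4.2770, -7/3 + sqrt(34)/3 ≈ -0.3897

f''(x) = 6*x + 14
Second-derivative test at each critical point:
  f''(-4.2770) = -11.6619 < 0 → local maximum
  f''(-0.3897) = 11.6619 > 0 → local minimum

Critical points: x = -7/3 - sqrt(34)/3 ≈ -4.2770 (local maximum); x = -7/3 + sqrt(34)/3 ≈ -0.3897 (local minimum)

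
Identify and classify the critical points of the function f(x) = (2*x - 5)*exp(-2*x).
f'(x) = 4*(3 - x)*exp(-2*x)

Solve f'(x) = 0:
  f'(x) = (12 - 4*x)·exp(-2*x) and exp(-2*x) > 0 for every x, so f'(x) = 0 ⇔ 12 - 4*x = 0.
  Factor: 12 - 4*x = -4*(x - 3) = 0.
  ⇒ x = 3

f''(x) = 4*(2*x - 7)*exp(-2*x)
Second-derivative test at each critical point:
  f''(3) = -0.0099 < 0 → local maximum

Critical points: x = 3 (local maximum)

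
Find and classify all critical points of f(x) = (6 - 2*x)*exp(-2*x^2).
f'(x) = 2*(4*x*(x - 3) - 1)*exp(-2*x^2)

Solve f'(x) = 0:
  f'(x) = (8*x^2 - 24*x - 2)·exp(-2*x^2) and exp(-2*x^2) > 0 for every x, so f'(x) = 0 ⇔ 8*x^2 - 24*x - 2 = 0.
  Factor: 8*x^2 - 24*x - 2 = 2*(4*x^2 - 12*x - 1); 4*x^2 - 12*x - 1 = 0 has no rational roots; quadratic formula: x = (12 ± √160)/8.
  ⇒ x = 3/2 - sqrt(10)/2 ≈ -0.0811, 3/2 + sqrt(10)/2 ≈ 3.0811

f''(x) = 8*(4*x^2*(3 - x) + 3*x - 3)*exp(-2*x^2)
Second-derivative test at each critical point:
  f''(-0.0811) = -24.9673 < 0 → local maximum
  f''(3.0811) = 1.436e-07 > 0 → local minimum

Critical points: x = 3/2 - sqrt(10)/2 ≈ -0.0811 (local maximum); x = 3/2 + sqrt(10)/2 ≈ 3.0811 (local minimum)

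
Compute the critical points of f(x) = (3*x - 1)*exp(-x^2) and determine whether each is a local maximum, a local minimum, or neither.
f'(x) = (-2*x*(3*x - 1) + 3)*exp(-x^2)

Solve f'(x) = 0:
  f'(x) = (-6*x^2 + 2*x + 3)·exp(-x^2) and exp(-x^2) > 0 for every x, so f'(x) = 0 ⇔ -6*x^2 + 2*x + 3 = 0.
  6*x^2 - 2*x - 3 = 0 has no rational roots; quadratic formula: x = (2 ± √76)/12.
  ⇒ x = 1/6 - sqrt(19)/6 ≈ -0.5598, 1/6 + sqrt(19)/6 ≈ 0.8931

f''(x) = 2*(2*x^2*(3*x - 1) - 9*x + 1)*exp(-x^2)
Second-derivative test at each critical point:
  f''(-0.5598) = 6.3724 > 0 → local minimum
  f''(0.8931) = -3.9261 < 0 → local maximum

Critical points: x = 1/6 - sqrt(19)/6 ≈ -0.5598 (local minimum); x = 1/6 + sqrt(19)/6 ≈ 0.8931 (local maximum)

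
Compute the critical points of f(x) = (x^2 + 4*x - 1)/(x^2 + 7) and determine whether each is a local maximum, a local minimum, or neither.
f'(x) = 4*(-x^2 + 4*x + 7)/(x^4 + 14*x^2 + 49)

Solve f'(x) = 0:
  f'(x) = -4*(x^2 - 4*x - 7)/(x^2 + 7)^2; the denominator is positive wherever f is defined, so f'(x) = 0 ⇔ -4*x^2 + 16*x + 28 = 0.
  Factor: -4*x^2 + 16*x + 28 = -4*(x^2 - 4*x - 7); x^2 - 4*x - 7 = 0 has no rational roots; quadratic formula: x = (4 ± √44)/2.
  ⇒ x = 2 - sqrt(11) ≈ -1.3166, 2 + sqrt(11) ≈ 5.3166

f''(x) = 8*(x^3 - 6*x^2 - 21*x + 14)/(x^6 + 21*x^4 + 147*x^2 + 343)
Second-derivative test at each critical point:
  f''(-1.3166) = 0.3479 > 0 → local minimum
  f''(5.3166) = -0.0213 < 0 → local maximum

Critical points: x = 2 - sqrt(11) ≈ -1.3166 (local minimum); x = 2 + sqrt(11) ≈ 5.3166 (local maximum)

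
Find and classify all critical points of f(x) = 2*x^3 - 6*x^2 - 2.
f'(x) = 6*x*(x - 2)

Solve f'(x) = 0:
  Factor: 6*x^2 - 12*x = 6*x*(x - 2) = 0.
  ⇒ x = 0, 2

f''(x) = 12*x - 12
Second-derivative test at each critical point:
  f''(0) = -12 < 0 → local maximum
  f''(2) = 12 > 0 → local minimum

Critical points: x = 0 (local maximum); x = 2 (local minimum)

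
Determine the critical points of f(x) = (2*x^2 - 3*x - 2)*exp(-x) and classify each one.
f'(x) = (-2*x^2 + 7*x - 1)*exp(-x)

Solve f'(x) = 0:
  f'(x) = (-2*x^2 + 7*x - 1)·exp(-x) and exp(-x) > 0 for every x, so f'(x) = 0 ⇔ -2*x^2 + 7*x - 1 = 0.
  2*x^2 - 7*x + 1 = 0 has no rational roots; quadratic formula: x = (7 ± √41)/4.
  ⇒ x = 7/4 - sqrt(41)/4 ≈ 0.1492, sqrt(41)/4 + 7/4 ≈ 3.3508

f''(x) = (2*x^2 - 11*x + 8)*exp(-x)
Second-derivative test at each critical point:
  f''(0.1492) = 5.5155 > 0 → local minimum
  f''(3.3508) = -0.2245 < 0 → local maximum

Critical points: x = 7/4 - sqrt(41)/4 ≈ 0.1492 (local minimum); x = sqrt(41)/4 + 7/4 ≈ 3.3508 (local maximum)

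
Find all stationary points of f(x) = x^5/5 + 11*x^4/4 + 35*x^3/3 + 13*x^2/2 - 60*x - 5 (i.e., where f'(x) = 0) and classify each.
f'(x) = x^4 + 11*x^3 + 35*x^2 + 13*x - 60

Solve f'(x) = 0:
  Factor: x^4 + 11*x^3 + 35*x^2 + 13*x - 60 = (x - 1)*(x + 3)*(x + 4)*(x + 5) = 0.
  ⇒ x = -5, -4, -3, 1

f''(x) = 4*x^3 + 33*x^2 + 70*x + 13
Second-derivative test at each critical point:
  f''(-5) = -12 < 0 → local maximum
  f''(-4) = 5 > 0 → local minimum
  f''(-3) = -8 < 0 → local maximum
  f''(1) = 120 > 0 → local minimum

Critical points: x = -5 (local maximum); x = -4 (local minimum); x = -3 (local maximum); x = 1 (local minimum)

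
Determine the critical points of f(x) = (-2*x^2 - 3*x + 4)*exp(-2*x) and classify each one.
f'(x) = (4*x^2 + 2*x - 11)*exp(-2*x)

Solve f'(x) = 0:
  f'(x) = (4*x^2 + 2*x - 11)·exp(-2*x) and exp(-2*x) > 0 for every x, so f'(x) = 0 ⇔ 4*x^2 + 2*x - 11 = 0.
  4*x^2 + 2*x - 11 = 0 has no rational roots; quadratic formula: x = (-2 ± √180)/8.
  ⇒ x = -3*sqrt(5)/4 - 1/4 ≈ -1.9271, -1/4 + 3*sqrt(5)/4 ≈ 1.4271

f''(x) = 4*(-2*x^2 + x + 6)*exp(-2*x)
Second-derivative test at each critical point:
  f''(-1.9271) = -633.0696 < 0 → local maximum
  f''(1.4271) = 0.7729 > 0 → local minimum

Critical points: x = -3*sqrt(5)/4 - 1/4 ≈ -1.9271 (local maximum); x = -1/4 + 3*sqrt(5)/4 ≈ 1.4271 (local minimum)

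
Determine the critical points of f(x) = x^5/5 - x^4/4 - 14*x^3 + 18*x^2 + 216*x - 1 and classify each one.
f'(x) = x^4 - x^3 - 42*x^2 + 36*x + 216

Solve f'(x) = 0:
  Factor: x^4 - x^3 - 42*x^2 + 36*x + 216 = (x - 6)*(x - 3)*(x + 2)*(x + 6) = 0.
  ⇒ x = -6, -2, 3, 6

f''(x) = 4*x^3 - 3*x^2 - 84*x + 36
Second-derivative test at each critical point:
  f''(-6) = -432 < 0 → local maximum
  f''(-2) = 160 > 0 → local minimum
  f''(3) = -135 < 0 → local maximum
  f''(6) = 288 > 0 → local minimum

Critical points: x = -6 (local maximum); x = -2 (local minimum); x = 3 (local maximum); x = 6 (local minimum)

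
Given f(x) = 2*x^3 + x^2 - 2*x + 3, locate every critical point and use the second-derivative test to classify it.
f'(x) = 6*x^2 + 2*x - 2

Solve f'(x) = 0:
  Factor: 6*x^2 + 2*x - 2 = 2*(3*x^2 + x - 1); 3*x^2 + x - 1 = 0 has no rational roots; quadratic formula: x = (-1 ± √13)/6.
  ⇒ x = -sqrt(13)/6 - 1/6 ≈ -0.7676, -1/6 + sqrt(13)/6 ≈ 0.4343

f''(x) = 12*x + 2
Second-derivative test at each critical point:
  f''(-0.7676) = -7.2111 < 0 → local maximum
  f''(0.4343) = 7.2111 > 0 → local minimum

Critical points: x = -sqrt(13)/6 - 1/6 ≈ -0.7676 (local maximum); x = -1/6 + sqrt(13)/6 ≈ 0.4343 (local minimum)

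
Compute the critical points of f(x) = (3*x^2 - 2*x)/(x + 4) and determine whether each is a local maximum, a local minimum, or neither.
f'(x) = (3*x^2 + 24*x - 8)/(x^2 + 8*x + 16)

Solve f'(x) = 0:
  f'(x) = (3*x^2 + 24*x - 8)/(x + 4)^2; the denominator is positive wherever f is defined, so f'(x) = 0 ⇔ 3*x^2 + 24*x - 8 = 0.
  3*x^2 + 24*x - 8 = 0 has no rational roots; quadratic formula: x = (-24 ± √672)/6.
  ⇒ x = -2*sqrt(42)/3 - 4 ≈ -8.3205, -4 + 2*sqrt(42)/3 ≈ 0.3205

f''(x) = 112/(x^3 + 12*x^2 + 48*x + 64)
Second-derivative test at each critical point:
  f''(-8.3205) = -1.3887 < 0 → local maximum
  f''(0.3205) = 1.3887 > 0 → local minimum

Critical points: x = -2*sqrt(42)/3 - 4 ≈ -8.3205 (local maximum); x = -4 + 2*sqrt(42)/3 ≈ 0.3205 (local minimum)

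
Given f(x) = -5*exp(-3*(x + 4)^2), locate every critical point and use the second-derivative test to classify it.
f'(x) = 30*(x + 4)*exp(-3*(x + 4)^2)

Solve f'(x) = 0:
  f'(x) = (30*x + 120)·exp(-3*(x + 4)^2) and exp(-3*(x + 4)^2) > 0 for every x, so f'(x) = 0 ⇔ 30*x + 120 = 0.
  Factor: 30*x + 120 = 30*(x + 4) = 0.
  ⇒ x = -4

f''(x) = 30*(1 - 6*(x + 4)^2)*exp(-3*(x + 4)^2)
Second-derivative test at each critical point:
  f''(-4) = 30 > 0 → local minimum

Critical points: x = -4 (local minimum)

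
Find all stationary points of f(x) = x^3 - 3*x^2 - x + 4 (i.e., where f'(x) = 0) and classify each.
f'(x) = 3*x^2 - 6*x - 1

Solve f'(x) = 0:
  3*x^2 - 6*x - 1 = 0 has no rational roots; quadratic formula: x = (6 ± √48)/6.
  ⇒ x = 1 - 2*sqrt(3)/3 ≈ -0.1547, 1 + 2*sqrt(3)/3 ≈ 2.1547

f''(x) = 6*x - 6
Second-derivative test at each critical point:
  f''(-0.1547) = -6.9282 < 0 → local maximum
  f''(2.1547) = 6.9282 > 0 → local minimum

Critical points: x = 1 - 2*sqrt(3)/3 ≈ -0.1547 (local maximum); x = 1 + 2*sqrt(3)/3 ≈ 2.1547 (local minimum)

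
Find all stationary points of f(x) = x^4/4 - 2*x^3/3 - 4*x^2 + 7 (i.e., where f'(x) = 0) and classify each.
f'(x) = x*(x^2 - 2*x - 8)

Solve f'(x) = 0:
  Factor: x^3 - 2*x^2 - 8*x = x*(x - 4)*(x + 2) = 0.
  ⇒ x = -2, 0, 4

f''(x) = 3*x^2 - 4*x - 8
Second-derivative test at each critical point:
  f''(-2) = 12 > 0 → local minimum
  f''(0) = -8 < 0 → local maximum
  f''(4) = 24 > 0 → local minimum

Critical points: x = -2 (local minimum); x = 0 (local maximum); x = 4 (local minimum)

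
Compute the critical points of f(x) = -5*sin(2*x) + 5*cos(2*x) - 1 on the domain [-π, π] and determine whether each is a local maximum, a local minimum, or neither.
f'(x) = -10*sqrt(2)*sin(2*x + pi/4)

Solve f'(x) = 0 on [-π, π]:
  f'(x) = 0 ⇔ -5*cos(2*x) = 5*sin(2*x) ⇔ tan(2*x) = -1, i.e. 2*x = arctan(-1) + nπ; keep the solutions lying in [-π, π].
  ⇒ x = -5*pi/8 ≈ -1.9635, -pi/8 ≈ -0.3927, 3*pi/8 ≈ 1.1781, 7*pi/8 ≈ 2.7489

f''(x) = -20*sqrt(2)*cos(2*x + pi/4)
Second-derivative test at each critical point:
  f''(-1.9635) = 28.2843 > 0 → local minimum
  f''(-0.3927) = -28.2843 < 0 → local maximum
  f''(1.1781) = 28.2843 > 0 → local minimum
  f''(2.7489) = -28.2843 < 0 → local maximum

Critical points: x = -5*pi/8 ≈ -1.9635 (local minimum); x = -pi/8 ≈ -0.3927 (local maximum); x = 3*pi/8 ≈ 1.1781 (local minimum); x = 7*pi/8 ≈ 2.7489 (local maximum)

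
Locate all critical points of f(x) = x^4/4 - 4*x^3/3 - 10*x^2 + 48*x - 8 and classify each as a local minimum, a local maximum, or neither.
f'(x) = x^3 - 4*x^2 - 20*x + 48

Solve f'(x) = 0:
  Factor: x^3 - 4*x^2 - 20*x + 48 = (x - 6)*(x - 2)*(x + 4) = 0.
  ⇒ x = -4, 2, 6

f''(x) = 3*x^2 - 8*x - 20
Second-derivative test at each critical point:
  f''(-4) = 60 > 0 → local minimum
  f''(2) = -24 < 0 → local maximum
  f''(6) = 40 > 0 → local minimum

Critical points: x = -4 (local minimum); x = 2 (local maximum); x = 6 (local minimum)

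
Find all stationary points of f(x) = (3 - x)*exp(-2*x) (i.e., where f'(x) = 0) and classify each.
f'(x) = (2*x - 7)*exp(-2*x)

Solve f'(x) = 0:
  f'(x) = (2*x - 7)·exp(-2*x) and exp(-2*x) > 0 for every x, so f'(x) = 0 ⇔ 2*x - 7 = 0.
  2*x - 7 = 0.
  ⇒ x = 7/2

f''(x) = 4*(4 - x)*exp(-2*x)
Second-derivative test at each critical point:
  f''(7/2) = 0.0018 > 0 → local minimum

Critical points: x = 7/2 (local minimum)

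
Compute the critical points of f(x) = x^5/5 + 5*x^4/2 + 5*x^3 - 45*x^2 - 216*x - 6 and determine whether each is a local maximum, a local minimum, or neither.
f'(x) = x^4 + 10*x^3 + 15*x^2 - 90*x - 216

Solve f'(x) = 0:
  Factor: x^4 + 10*x^3 + 15*x^2 - 90*x - 216 = (x - 3)*(x + 3)*(x + 4)*(x + 6) = 0.
  ⇒ x = -6, -4, -3, 3

f''(x) = 4*x^3 + 30*x^2 + 30*x - 90
Second-derivative test at each critical point:
  f''(-6) = -54 < 0 → local maximum
  f''(-4) = 14 > 0 → local minimum
  f''(-3) = -18 < 0 → local maximum
  f''(3) = 378 > 0 → local minimum

Critical points: x = -6 (local maximum); x = -4 (local minimum); x = -3 (local maximum); x = 3 (local minimum)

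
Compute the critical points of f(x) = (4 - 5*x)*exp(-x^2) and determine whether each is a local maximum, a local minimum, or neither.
f'(x) = (2*x*(5*x - 4) - 5)*exp(-x^2)

Solve f'(x) = 0:
  f'(x) = (10*x^2 - 8*x - 5)·exp(-x^2) and exp(-x^2) > 0 for every x, so f'(x) = 0 ⇔ 10*x^2 - 8*x - 5 = 0.
  10*x^2 - 8*x - 5 = 0 has no rational roots; quadratic formula: x = (8 ± √264)/20.
  ⇒ x = 2/5 - sqrt(66)/10 ≈ -0.4124, 2/5 + sqrt(66)/10 ≈ 1.2124

f''(x) = 2*(2*x^2*(4 - 5*x) + 15*x - 4)*exp(-x^2)
Second-derivative test at each critical point:
  f''(-0.4124) = -13.7069 < 0 → local maximum
  f''(1.2124) = 3.7361 > 0 → local minimum

Critical points: x = 2/5 - sqrt(66)/10 ≈ -0.4124 (local maximum); x = 2/5 + sqrt(66)/10 ≈ 1.2124 (local minimum)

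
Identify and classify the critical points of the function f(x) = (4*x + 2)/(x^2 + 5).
f'(x) = 4*(-x^2 - x + 5)/(x^4 + 10*x^2 + 25)

Solve f'(x) = 0:
  f'(x) = -4*(x^2 + x - 5)/(x^2 + 5)^2; the denominator is positive wherever f is defined, so f'(x) = 0 ⇔ -4*x^2 - 4*x + 20 = 0.
  Factor: -4*x^2 - 4*x + 20 = -4*(x^2 + x - 5); x^2 + x - 5 = 0 has no rational roots; quadratic formula: x = (-1 ± √21)/2.
  ⇒ x = -sqrt(21)/2 - 1/2 ≈ -2.7913, -1/2 + sqrt(21)/2 ≈ 1.7913

f''(x) = 4*(4*x^2*(2*x + 1) - (6*x + 1)*(x^2 + 5))/(x^2 + 5)^3
Second-derivative test at each critical point:
  f''(-2.7913) = 0.1120 > 0 → local minimum
  f''(1.7913) = -0.2720 < 0 → local maximum

Critical points: x = -sqrt(21)/2 - 1/2 ≈ -2.7913 (local minimum); x = -1/2 + sqrt(21)/2 ≈ 1.7913 (local maximum)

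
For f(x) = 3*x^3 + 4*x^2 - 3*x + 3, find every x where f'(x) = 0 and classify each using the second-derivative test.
f'(x) = 9*x^2 + 8*x - 3

Solve f'(x) = 0:
  9*x^2 + 8*x - 3 = 0 has no rational roots; quadratic formula: x = (-8 ± √172)/18.
  ⇒ x = -sqrt(43)/9 - 4/9 ≈ -1.1730, -4/9 + sqrt(43)/9 ≈ 0.2842

f''(x) = 18*x + 8
Second-derivative test at each critical point:
  f''(-1.1730) = -13.1149 < 0 → local maximum
  f''(0.2842) = 13.1149 > 0 → local minimum

Critical points: x = -sqrt(43)/9 - 4/9 ≈ -1.1730 (local maximum); x = -4/9 + sqrt(43)/9 ≈ 0.2842 (local minimum)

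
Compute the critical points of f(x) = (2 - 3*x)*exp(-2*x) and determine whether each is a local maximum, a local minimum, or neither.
f'(x) = (6*x - 7)*exp(-2*x)

Solve f'(x) = 0:
  f'(x) = (6*x - 7)·exp(-2*x) and exp(-2*x) > 0 for every x, so f'(x) = 0 ⇔ 6*x - 7 = 0.
  6*x - 7 = 0.
  ⇒ x = 7/6

f''(x) = 4*(5 - 3*x)*exp(-2*x)
Second-derivative test at each critical point:
  f''(7/6) = 0.5818 > 0 → local minimum

Critical points: x = 7/6 (local minimum)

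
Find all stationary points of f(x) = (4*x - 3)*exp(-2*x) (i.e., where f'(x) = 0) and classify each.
f'(x) = 2*(5 - 4*x)*exp(-2*x)

Solve f'(x) = 0:
  f'(x) = (10 - 8*x)·exp(-2*x) and exp(-2*x) > 0 for every x, so f'(x) = 0 ⇔ 10 - 8*x = 0.
  Factor: 10 - 8*x = -2*(4*x - 5) = 0.
  ⇒ x = 5/4

f''(x) = 4*(4*x - 7)*exp(-2*x)
Second-derivative test at each critical point:
  f''(5/4) = -0.6567 < 0 → local maximum

Critical points: x = 5/4 (local maximum)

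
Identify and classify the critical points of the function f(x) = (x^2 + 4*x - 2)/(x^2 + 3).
f'(x) = 2*(-2*x^2 + 5*x + 6)/(x^4 + 6*x^2 + 9)

Solve f'(x) = 0:
  f'(x) = -2*(2*x^2 - 5*x - 6)/(x^2 + 3)^2; the denominator is positive wherever f is defined, so f'(x) = 0 ⇔ -4*x^2 + 10*x + 12 = 0.
  Factor: -4*x^2 + 10*x + 12 = -2*(2*x^2 - 5*x - 6); 2*x^2 - 5*x - 6 = 0 has no rational roots; quadratic formula: x = (5 ± √73)/4.
  ⇒ x = 5/4 - sqrt(73)/4 ≈ -0.8860, 5/4 + sqrt(73)/4 ≈ 3.3860

f''(x) = 2*(4*x^3 - 15*x^2 - 36*x + 15)/(x^6 + 9*x^4 + 27*x^2 + 27)
Second-derivative test at each critical point:
  f''(-0.8860) = 1.1928 > 0 → local minimum
  f''(3.3860) = -0.0817 < 0 → local maximum

Critical points: x = 5/4 - sqrt(73)/4 ≈ -0.8860 (local minimum); x = 5/4 + sqrt(73)/4 ≈ 3.3860 (local maximum)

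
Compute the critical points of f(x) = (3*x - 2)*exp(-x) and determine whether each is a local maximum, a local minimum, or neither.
f'(x) = (5 - 3*x)*exp(-x)

Solve f'(x) = 0:
  f'(x) = (5 - 3*x)·exp(-x) and exp(-x) > 0 for every x, so f'(x) = 0 ⇔ 5 - 3*x = 0.
  5 - 3*x = 0.
  ⇒ x = 5/3

f''(x) = (3*x - 8)*exp(-x)
Second-derivative test at each critical point:
  f''(5/3) = -0.5666 < 0 → local maximum

Critical points: x = 5/3 (local maximum)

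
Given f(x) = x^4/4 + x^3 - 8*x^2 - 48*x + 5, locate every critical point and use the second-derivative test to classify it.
f'(x) = x^3 + 3*x^2 - 16*x - 48

Solve f'(x) = 0:
  Factor: x^3 + 3*x^2 - 16*x - 48 = (x - 4)*(x + 3)*(x + 4) = 0.
  ⇒ x = -4, -3, 4

f''(x) = 3*x^2 + 6*x - 16
Second-derivative test at each critical point:
  f''(-4) = 8 > 0 → local minimum
  f''(-3) = -7 < 0 → local maximum
  f''(4) = 56 > 0 → local minimum

Critical points: x = -4 (local minimum); x = -3 (local maximum); x = 4 (local minimum)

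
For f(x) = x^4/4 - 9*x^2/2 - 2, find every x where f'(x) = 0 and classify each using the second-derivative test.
f'(x) = x*(x^2 - 9)

Solve f'(x) = 0:
  Factor: x^3 - 9*x = x*(x - 3)*(x + 3) = 0.
  ⇒ x = -3, 0, 3

f''(x) = 3*x^2 - 9
Second-derivative test at each critical point:
  f''(-3) = 18 > 0 → local minimum
  f''(0) = -9 < 0 → local maximum
  f''(3) = 18 > 0 → local minimum

Critical points: x = -3 (local minimum); x = 0 (local maximum); x = 3 (local minimum)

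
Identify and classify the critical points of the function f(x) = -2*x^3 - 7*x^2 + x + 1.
f'(x) = -6*x^2 - 14*x + 1

Solve f'(x) = 0:
  6*x^2 + 14*x - 1 = 0 has no rational roots; quadratic formula: x = (-14 ± √220)/12.
  ⇒ x = -sqrt(55)/6 - 7/6 ≈ -2.4027, -7/6 + sqrt(55)/6 ≈ 0.0694

f''(x) = -12*x - 14
Second-derivative test at each critical point:
  f''(-2.4027) = 14.8324 > 0 → local minimum
  f''(0.0694) = -14.8324 < 0 → local maximum

Critical points: x = -sqrt(55)/6 - 7/6 ≈ -2.4027 (local minimum); x = -7/6 + sqrt(55)/6 ≈ 0.0694 (local maximum)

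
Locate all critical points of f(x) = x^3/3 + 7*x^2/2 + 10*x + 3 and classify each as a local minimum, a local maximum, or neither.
f'(x) = x^2 + 7*x + 10

Solve f'(x) = 0:
  Factor: x^2 + 7*x + 10 = (x + 2)*(x + 5) = 0.
  ⇒ x = -5, -2

f''(x) = 2*x + 7
Second-derivative test at each critical point:
  f''(-5) = -3 < 0 → local maximum
  f''(-2) = 3 > 0 → local minimum

Critical points: x = -5 (local maximum); x = -2 (local minimum)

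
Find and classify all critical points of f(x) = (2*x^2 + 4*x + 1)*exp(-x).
f'(x) = (3 - 2*x^2)*exp(-x)

Solve f'(x) = 0:
  f'(x) = (3 - 2*x^2)·exp(-x) and exp(-x) > 0 for every x, so f'(x) = 0 ⇔ 3 - 2*x^2 = 0.
  2*x^2 - 3 = 0 has no rational roots; quadratic formula: x = (0 ± √24)/4.
  ⇒ x = -sqrt(6)/2 ≈ -1.2247, sqrt(6)/2 ≈ 1.2247

f''(x) = (2*x^2 - 4*x - 3)*exp(-x)
Second-derivative test at each critical point:
  f''(-1.2247) = 16.6727 > 0 → local minimum
  f''(1.2247) = -1.4395 < 0 → local maximum

Critical points: x = -sqrt(6)/2 ≈ -1.2247 (local minimum); x = sqrt(6)/2 ≈ 1.2247 (local maximum)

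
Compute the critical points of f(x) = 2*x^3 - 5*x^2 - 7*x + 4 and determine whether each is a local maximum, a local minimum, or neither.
f'(x) = 6*x^2 - 10*x - 7

Solve f'(x) = 0:
  6*x^2 - 10*x - 7 = 0 has no rational roots; quadratic formula: x = (10 ± √268)/12.
  ⇒ x = 5/6 - sqrt(67)/6 ≈ -0.5309, 5/6 + sqrt(67)/6 ≈ 2.1976

f''(x) = 12*x - 10
Second-derivative test at each critical point:
  f''(-0.5309) = -16.3707 < 0 → local maximum
  f''(2.1976) = 16.3707 > 0 → local minimum

Critical points: x = 5/6 - sqrt(67)/6 ≈ -0.5309 (local maximum); x = 5/6 + sqrt(67)/6 ≈ 2.1976 (local minimum)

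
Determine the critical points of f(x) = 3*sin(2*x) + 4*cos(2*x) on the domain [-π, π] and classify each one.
f'(x) = -8*sin(2*x) + 6*cos(2*x)

Solve f'(x) = 0 on [-π, π]:
  f'(x) = 0 ⇔ 3*cos(2*x) = 4*sin(2*x) ⇔ tan(2*x) = 3/4, i.e. 2*x = arctan(3/4) + nπ; keep the solutions lying in [-π, π].
  ⇒ x = -pi + atan(3/4)/2 ≈ -2.8198, -pi/2 + atan(3/4)/2 ≈ -1.2490, atan(3/4)/2 ≈ 0.3218, atan(3/4)/2 + pi/2 ≈ 1.8925

f''(x) = -12*sin(2*x) - 16*cos(2*x)
Second-derivative test at each critical point:
  f''(-2.8198) = -20 < 0 → local maximum
  f''(-1.2490) = 20 > 0 → local minimum
  f''(0.3218) = -20 < 0 → local maximum
  f''(1.8925) = 20 > 0 → local minimum

Critical points: x = -pi + atan(3/4)/2 ≈ -2.8198 (local maximum); x = -pi/2 + atan(3/4)/2 ≈ -1.2490 (local minimum); x = atan(3/4)/2 ≈ 0.3218 (local maximum); x = atan(3/4)/2 + pi/2 ≈ 1.8925 (local minimum)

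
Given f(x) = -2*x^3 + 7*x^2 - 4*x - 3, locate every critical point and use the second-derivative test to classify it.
f'(x) = -6*x^2 + 14*x - 4

Solve f'(x) = 0:
  Factor: -6*x^2 + 14*x - 4 = -2*(x - 2)*(3*x - 1) = 0.
  ⇒ x = 1/3, 2

f''(x) = 14 - 12*x
Second-derivative test at each critical point:
  f''(1/3) = 10 > 0 → local minimum
  f''(2) = -10 < 0 → local maximum

Critical points: x = 1/3 (local minimum); x = 2 (local maximum)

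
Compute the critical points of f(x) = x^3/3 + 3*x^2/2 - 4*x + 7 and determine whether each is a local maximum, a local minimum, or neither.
f'(x) = x^2 + 3*x - 4

Solve f'(x) = 0:
  Factor: x^2 + 3*x - 4 = (x - 1)*(x + 4) = 0.
  ⇒ x = -4, 1

f''(x) = 2*x + 3
Second-derivative test at each critical point:
  f''(-4) = -5 < 0 → local maximum
  f''(1) = 5 > 0 → local minimum

Critical points: x = -4 (local maximum); x = 1 (local minimum)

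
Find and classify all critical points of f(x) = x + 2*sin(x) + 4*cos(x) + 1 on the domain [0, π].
f'(x) = -4*sin(x) + 2*cos(x) + 1

Solve f'(x) = 0 on [0, π]:
  f'(x) = 0 ⇔ -4*sin(x) + 2*cos(x) = -1. Write the left side as R·cos(x + φ) with R = √(2² + 4²) = 2*sqrt(5), cos φ = sqrt(5)/5, sin φ = 2*sqrt(5)/5; then cos(x + φ) = -sqrt(5)/10. Solve for x and keep the solutions lying in [0, π].
  ⇒ x = atan((2 + sqrt(19))/(-1 + 2*sqrt(19))) ≈ 0.6892

f''(x) = -2*sin(x) - 4*cos(x)
Second-derivative test at each critical point:
  f''(0.6892) = -4.3589 < 0 → local maximum

Critical points: x = atan((2 + sqrt(19))/(-1 + 2*sqrt(19))) ≈ 0.6892 (local maximum)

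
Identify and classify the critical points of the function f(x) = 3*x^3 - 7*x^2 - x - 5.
f'(x) = 9*x^2 - 14*x - 1

Solve f'(x) = 0:
  9*x^2 - 14*x - 1 = 0 has no rational roots; quadratic formula: x = (14 ± √232)/18.
  ⇒ x = 7/9 - sqrt(58)/9 ≈ -0.0684, 7/9 + sqrt(58)/9 ≈ 1.6240

f''(x) = 18*x - 14
Second-derivative test at each critical point:
  f''(-0.0684) = -15.2315 < 0 → local maximum
  f''(1.6240) = 15.2315 > 0 → local minimum

Critical points: x = 7/9 - sqrt(58)/9 ≈ -0.0684 (local maximum); x = 7/9 + sqrt(58)/9 ≈ 1.6240 (local minimum)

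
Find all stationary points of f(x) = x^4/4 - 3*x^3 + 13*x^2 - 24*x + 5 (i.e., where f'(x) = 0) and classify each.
f'(x) = x^3 - 9*x^2 + 26*x - 24

Solve f'(x) = 0:
  Factor: x^3 - 9*x^2 + 26*x - 24 = (x - 4)*(x - 3)*(x - 2) = 0.
  ⇒ x = 2, 3, 4

f''(x) = 3*x^2 - 18*x + 26
Second-derivative test at each critical point:
  f''(2) = 2 > 0 → local minimum
  f''(3) = -1 < 0 → local maximum
  f''(4) = 2 > 0 → local minimum

Critical points: x = 2 (local minimum); x = 3 (local maximum); x = 4 (local minimum)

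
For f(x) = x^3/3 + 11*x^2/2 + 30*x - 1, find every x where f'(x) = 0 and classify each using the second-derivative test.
f'(x) = x^2 + 11*x + 30

Solve f'(x) = 0:
  Factor: x^2 + 11*x + 30 = (x + 5)*(x + 6) = 0.
  ⇒ x = -6, -5

f''(x) = 2*x + 11
Second-derivative test at each critical point:
  f''(-6) = -1 < 0 → local maximum
  f''(-5) = 1 > 0 → local minimum

Critical points: x = -6 (local maximum); x = -5 (local minimum)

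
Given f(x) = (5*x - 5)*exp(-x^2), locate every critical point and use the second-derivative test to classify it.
f'(x) = 5*(-2*x*(x - 1) + 1)*exp(-x^2)

Solve f'(x) = 0:
  f'(x) = (-10*x^2 + 10*x + 5)·exp(-x^2) and exp(-x^2) > 0 for every x, so f'(x) = 0 ⇔ -10*x^2 + 10*x + 5 = 0.
  Factor: -10*x^2 + 10*x + 5 = -5*(2*x^2 - 2*x - 1); 2*x^2 - 2*x - 1 = 0 has no rational roots; quadratic formula: x = (2 ± √12)/4.
  ⇒ x = 1/2 - sqrt(3)/2 ≈ -0.3660, 1/2 + sqrt(3)/2 ≈ 1.3660

f''(x) = 10*(2*x^2*(x - 1) - 3*x + 1)*exp(-x^2)
Second-derivative test at each critical point:
  f''(-0.3660) = 15.1487 > 0 → local minimum
  f''(1.3660) = -2.6801 < 0 → local maximum

Critical points: x = 1/2 - sqrt(3)/2 ≈ -0.3660 (local minimum); x = 1/2 + sqrt(3)/2 ≈ 1.3660 (local maximum)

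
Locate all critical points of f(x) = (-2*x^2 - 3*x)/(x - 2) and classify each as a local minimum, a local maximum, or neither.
f'(x) = 2*(-x^2 + 4*x + 3)/(x^2 - 4*x + 4)

Solve f'(x) = 0:
  f'(x) = -2*(x^2 - 4*x - 3)/(x - 2)^2; the denominator is positive wherever f is defined, so f'(x) = 0 ⇔ -2*x^2 + 8*x + 6 = 0.
  Factor: -2*x^2 + 8*x + 6 = -2*(x^2 - 4*x - 3); x^2 - 4*x - 3 = 0 has no rational roots; quadratic formula: x = (4 ± √28)/2.
  ⇒ x = 2 - sqrt(7) ≈ -0.6458, 2 + sqrt(7) ≈ 4.6458

f''(x) = -28/(x^3 - 6*x^2 + 12*x - 8)
Second-derivative test at each critical point:
  f''(-0.6458) = 1.5119 > 0 → local minimum
  f''(4.6458) = -1.5119 < 0 → local maximum

Critical points: x = 2 - sqrt(7) ≈ -0.6458 (local minimum); x = 2 + sqrt(7) ≈ 4.6458 (local maximum)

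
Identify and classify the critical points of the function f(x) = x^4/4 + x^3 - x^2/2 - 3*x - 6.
f'(x) = x^3 + 3*x^2 - x - 3

Solve f'(x) = 0:
  Factor: x^3 + 3*x^2 - x - 3 = (x - 1)*(x + 1)*(x + 3) = 0.
  ⇒ x = -3, -1, 1

f''(x) = 3*x^2 + 6*x - 1
Second-derivative test at each critical point:
  f''(-3) = 8 > 0 → local minimum
  f''(-1) = -4 < 0 → local maximum
  f''(1) = 8 > 0 → local minimum

Critical points: x = -3 (local minimum); x = -1 (local maximum); x = 1 (local minimum)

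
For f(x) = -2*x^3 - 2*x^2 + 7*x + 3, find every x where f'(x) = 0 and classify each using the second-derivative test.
f'(x) = -6*x^2 - 4*x + 7

Solve f'(x) = 0:
  6*x^2 + 4*x - 7 = 0 has no rational roots; quadratic formula: x = (-4 ± √184)/12.
  ⇒ x = -sqrt(46)/6 - 1/3 ≈ -1.4637, -1/3 + sqrt(46)/6 ≈ 0.7971

f''(x) = -12*x - 4
Second-derivative test at each critical point:
  f''(-1.4637) = 13.5647 > 0 → local minimum
  f''(0.7971) = -13.5647 < 0 → local maximum

Critical points: x = -sqrt(46)/6 - 1/3 ≈ -1.4637 (local minimum); x = -1/3 + sqrt(46)/6 ≈ 0.7971 (local maximum)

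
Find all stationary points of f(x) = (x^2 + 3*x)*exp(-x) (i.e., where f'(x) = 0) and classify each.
f'(x) = (-x^2 - x + 3)*exp(-x)

Solve f'(x) = 0:
  f'(x) = (-x^2 - x + 3)·exp(-x) and exp(-x) > 0 for every x, so f'(x) = 0 ⇔ -x^2 - x + 3 = 0.
  x^2 + x - 3 = 0 has no rational roots; quadratic formula: x = (-1 ± √13)/2.
  ⇒ x = -sqrt(13)/2 - 1/2 ≈ -2.3028, -1/2 + sqrt(13)/2 ≈ 1.3028

f''(x) = (x^2 - x - 4)*exp(-x)
Second-derivative test at each critical point:
  f''(-2.3028) = 36.0624 > 0 → local minimum
  f''(1.3028) = -0.9799 < 0 → local maximum

Critical points: x = -sqrt(13)/2 - 1/2 ≈ -2.3028 (local minimum); x = -1/2 + sqrt(13)/2 ≈ 1.3028 (local maximum)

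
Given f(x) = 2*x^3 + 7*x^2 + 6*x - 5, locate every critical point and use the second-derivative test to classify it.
f'(x) = 6*x^2 + 14*x + 6

Solve f'(x) = 0:
  Factor: 6*x^2 + 14*x + 6 = 2*(3*x^2 + 7*x + 3); 3*x^2 + 7*x + 3 = 0 has no rational roots; quadratic formula: x = (-7 ± √13)/6.
  ⇒ x = -7/6 - sqrt(13)/6 ≈ -1.7676, -7/6 + sqrt(13)/6 ≈ -0.5657

f''(x) = 12*x + 14
Second-derivative test at each critical point:
  f''(-1.7676) = -7.2111 < 0 → local maximum
  f''(-0.5657) = 7.2111 > 0 → local minimum

Critical points: x = -7/6 - sqrt(13)/6 ≈ -1.7676 (local maximum); x = -7/6 + sqrt(13)/6 ≈ -0.5657 (local minimum)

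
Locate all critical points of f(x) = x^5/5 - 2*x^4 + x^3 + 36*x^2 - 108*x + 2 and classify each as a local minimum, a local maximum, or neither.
f'(x) = x^4 - 8*x^3 + 3*x^2 + 72*x - 108

Solve f'(x) = 0:
  Factor: x^4 - 8*x^3 + 3*x^2 + 72*x - 108 = (x - 6)*(x - 3)*(x - 2)*(x + 3) = 0.
  ⇒ x = -3, 2, 3, 6

f''(x) = 4*x^3 - 24*x^2 + 6*x + 72
Second-derivative test at each critical point:
  f''(-3) = -270 < 0 → local maximum
  f''(2) = 20 > 0 → local minimum
  f''(3) = -18 < 0 → local maximum
  f''(6) = 108 > 0 → local minimum

Critical points: x = -3 (local maximum); x = 2 (local minimum); x = 3 (local maximum); x = 6 (local minimum)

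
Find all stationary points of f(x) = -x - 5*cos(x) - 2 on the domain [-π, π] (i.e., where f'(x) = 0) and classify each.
f'(x) = 5*sin(x) - 1

Solve f'(x) = 0 on [-π, π]:
  f'(x) = 0 ⇔ sin(x) = 1/5, i.e. x = arcsin(1/5) + 2nπ or x = π − arcsin(1/5) + 2nπ; keep the solutions lying in [-π, π].
  ⇒ x = asin(1/5) ≈ 0.2014, pi - asin(1/5) ≈ 2.9402

f''(x) = 5*cos(x)
Second-derivative test at each critical point:
  f''(0.2014) = 4.8990 > 0 → local minimum
  f''(2.9402) = -4.8990 < 0 → local maximum

Critical points: x = asin(1/5) ≈ 0.2014 (local minimum); x = pi - asin(1/5) ≈ 2.9402 (local maximum)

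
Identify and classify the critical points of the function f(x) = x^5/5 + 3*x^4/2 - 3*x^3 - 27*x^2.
f'(x) = x*(x^3 + 6*x^2 - 9*x - 54)

Solve f'(x) = 0:
  Factor: x^4 + 6*x^3 - 9*x^2 - 54*x = x*(x - 3)*(x + 3)*(x + 6) = 0.
  ⇒ x = -6, -3, 0, 3

f''(x) = 4*x^3 + 18*x^2 - 18*x - 54
Second-derivative test at each critical point:
  f''(-6) = -162 < 0 → local maximum
  f''(-3) = 54 > 0 → local minimum
  f''(0) = -54 < 0 → local maximum
  f''(3) = 162 > 0 → local minimum

Critical points: x = -6 (local maximum); x = -3 (local minimum); x = 0 (local maximum); x = 3 (local minimum)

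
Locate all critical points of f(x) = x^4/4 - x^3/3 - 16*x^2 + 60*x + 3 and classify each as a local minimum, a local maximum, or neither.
f'(x) = x^3 - x^2 - 32*x + 60

Solve f'(x) = 0:
  Factor: x^3 - x^2 - 32*x + 60 = (x - 5)*(x - 2)*(x + 6) = 0.
  ⇒ x = -6, 2, 5

f''(x) = 3*x^2 - 2*x - 32
Second-derivative test at each critical point:
  f''(-6) = 88 > 0 → local minimum
  f''(2) = -24 < 0 → local maximum
  f''(5) = 33 > 0 → local minimum

Critical points: x = -6 (local minimum); x = 2 (local maximum); x = 5 (local minimum)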